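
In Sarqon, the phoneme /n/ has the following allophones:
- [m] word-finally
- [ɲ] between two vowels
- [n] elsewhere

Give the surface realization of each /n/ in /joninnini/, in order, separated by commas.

Occurrence 1 (position 3): between two vowels → [ɲ].
Occurrence 2 (position 5): no conditioning environment matches → elsewhere allophone [n].
Occurrence 3 (position 6): no conditioning environment matches → elsewhere allophone [n].
Occurrence 4 (position 8): between two vowels → [ɲ].

[ɲ], [n], [n], [ɲ]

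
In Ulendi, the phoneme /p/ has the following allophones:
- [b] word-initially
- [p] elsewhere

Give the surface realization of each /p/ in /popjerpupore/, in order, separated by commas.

Occurrence 1 (position 1): word-initially → [b].
Occurrence 2 (position 3): no conditioning environment matches → elsewhere allophone [p].
Occurrence 3 (position 7): no conditioning environment matches → elsewhere allophone [p].
Occurrence 4 (position 9): no conditioning environment matches → elsewhere allophone [p].

[b], [p], [p], [p]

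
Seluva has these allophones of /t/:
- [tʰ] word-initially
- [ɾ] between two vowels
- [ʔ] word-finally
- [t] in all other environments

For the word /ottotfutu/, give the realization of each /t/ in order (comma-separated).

Occurrence 1 (position 2): no conditioning environment matches → elsewhere allophone [t].
Occurrence 2 (position 3): no conditioning environment matches → elsewhere allophone [t].
Occurrence 3 (position 5): no conditioning environment matches → elsewhere allophone [t].
Occurrence 4 (position 8): between two vowels → [ɾ].

[t], [t], [t], [ɾ]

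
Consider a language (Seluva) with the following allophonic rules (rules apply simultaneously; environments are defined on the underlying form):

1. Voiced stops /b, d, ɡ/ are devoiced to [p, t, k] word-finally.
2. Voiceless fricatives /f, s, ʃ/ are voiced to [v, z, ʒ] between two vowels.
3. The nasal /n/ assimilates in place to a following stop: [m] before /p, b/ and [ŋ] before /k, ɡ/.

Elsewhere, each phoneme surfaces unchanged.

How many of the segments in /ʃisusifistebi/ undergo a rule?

Segments that undergo a rule: /s/ → [z] (rule 2); /s/ → [z] (rule 2); /f/ → [v] (rule 2).
All other segments surface unchanged.

3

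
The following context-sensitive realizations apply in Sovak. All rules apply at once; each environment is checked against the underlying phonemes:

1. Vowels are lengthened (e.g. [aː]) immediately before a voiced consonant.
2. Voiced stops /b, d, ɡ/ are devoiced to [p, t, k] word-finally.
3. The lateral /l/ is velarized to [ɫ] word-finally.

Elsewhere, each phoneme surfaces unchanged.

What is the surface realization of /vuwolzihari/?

[vuːwoːlzihaːri]

/v/ (word-initial): no rule targets it → [v].
/u/ (between /v/ and /w/) occurs before a voiced consonant → [uː] by rule 1.
/w/ (between /u/ and /o/) is unaffected → [w].
Rule 1 applies to /o/ (between /w/ and /l/: before a voiced consonant) → [oː].
/l/ (between /o/ and /z/) is in the target of rule 3 but the environment (word-finally) is not met → [l].
/z/ (between /l/ and /i/): no rule targets it → [z].
/i/ — between /z/ and /h/; rule 1 does not apply here → [i].
/h/ (between /i/ and /a/) is unaffected → [h].
/a/ meets the environment for rule 1 (before a voiced consonant) → [aː].
/r/ stays [r].
/i/ (word-final) is in the target of rule 1 but the environment (before a voiced consonant) is not met → [i].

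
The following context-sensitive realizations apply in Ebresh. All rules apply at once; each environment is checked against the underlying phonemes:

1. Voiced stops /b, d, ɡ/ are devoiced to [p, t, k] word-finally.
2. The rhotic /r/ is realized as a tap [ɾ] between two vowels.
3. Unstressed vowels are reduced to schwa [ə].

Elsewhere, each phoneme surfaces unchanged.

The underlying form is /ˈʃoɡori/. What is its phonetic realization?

[ˈʃoɡəɾə]

/o/ (between /ʃ/ and /ɡ/) is in the target of rule 3 but the environment (in an unstressed syllable) is not met → [o].
/ɡ/ (between /o/ and /o/) is in the target of rule 1 but the environment (word-finally) is not met → [ɡ].
Rule 3 applies to /o/ (between /ɡ/ and /r/: in an unstressed syllable) → [ə].
/r/ (between /o/ and /i/): between two vowels, so rule 2 applies → [ɾ].
/i/ meets the environment for rule 3 (in an unstressed syllable) → [ə].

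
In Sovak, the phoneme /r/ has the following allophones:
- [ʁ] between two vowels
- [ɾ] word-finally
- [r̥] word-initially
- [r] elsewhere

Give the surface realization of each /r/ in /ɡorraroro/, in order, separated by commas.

Occurrence 1 (position 3): no conditioning environment matches → elsewhere allophone [r].
Occurrence 2 (position 4): no conditioning environment matches → elsewhere allophone [r].
Occurrence 3 (position 6): between two vowels → [ʁ].
Occurrence 4 (position 8): between two vowels → [ʁ].

[r], [r], [ʁ], [ʁ]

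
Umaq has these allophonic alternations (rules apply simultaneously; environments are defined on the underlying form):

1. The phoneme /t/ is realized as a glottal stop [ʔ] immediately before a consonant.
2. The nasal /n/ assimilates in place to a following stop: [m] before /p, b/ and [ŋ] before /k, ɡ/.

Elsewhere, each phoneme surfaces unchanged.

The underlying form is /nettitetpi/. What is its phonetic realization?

/n/ (word-initial) is in the target of rule 2 but the environment (before a labial or velar stop) is not met → [n].
/e/ (between /n/ and /t/) is unaffected → [e].
Rule 1 applies to /t/ (between /e/ and /t/: immediately before a consonant) → [ʔ].
/t/ (between /t/ and /i/) is in the target of rule 1 but the environment (immediately before a consonant) is not met → [t].
/i/ stays [i].
/t/ — between /i/ and /e/; rule 1 does not apply here → [t].
/e/ — not in any rule's target class → [e].
/t/ — between /e/ and /p/, immediately before a consonant — surfaces as [ʔ] (rule 1).
/p/ (between /t/ and /i/) is unaffected → [p].
/i/ (word-final): no rule targets it → [i].

[neʔtiteʔpi]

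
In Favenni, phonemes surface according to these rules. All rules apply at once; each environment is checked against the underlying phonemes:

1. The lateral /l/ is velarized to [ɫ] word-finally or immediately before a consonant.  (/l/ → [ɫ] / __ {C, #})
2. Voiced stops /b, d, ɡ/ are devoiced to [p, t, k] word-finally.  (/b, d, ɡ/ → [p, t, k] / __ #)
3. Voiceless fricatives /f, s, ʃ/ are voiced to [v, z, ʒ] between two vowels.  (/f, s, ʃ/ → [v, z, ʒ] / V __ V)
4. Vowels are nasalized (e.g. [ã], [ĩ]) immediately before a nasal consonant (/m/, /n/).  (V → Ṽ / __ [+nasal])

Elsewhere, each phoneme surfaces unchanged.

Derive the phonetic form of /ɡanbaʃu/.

[ɡãnbaʒu]

/ɡ/ (word-initial) is in the target of rule 2 but the environment (word-finally) is not met → [ɡ].
/a/ (between /ɡ/ and /n/) occurs before a nasal consonant → [ã] by rule 4.
/n/ (between /a/ and /b/) is unaffected → [n].
/b/ (between /n/ and /a/) fails the environment for rule 2, so it stays [b].
/a/ — between /b/ and /ʃ/; rule 4 does not apply here → [a].
/ʃ/ meets the environment for rule 3 (between two vowels) → [ʒ].
/u/ (word-final) fails the environment for rule 4, so it stays [u].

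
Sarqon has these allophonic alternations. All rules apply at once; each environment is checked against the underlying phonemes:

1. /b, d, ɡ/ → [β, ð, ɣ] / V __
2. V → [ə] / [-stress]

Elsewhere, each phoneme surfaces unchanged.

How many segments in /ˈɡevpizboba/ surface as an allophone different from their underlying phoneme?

Segments that undergo a rule: /i/ → [ə] (rule 2); /o/ → [ə] (rule 2); /b/ → [β] (rule 1); /a/ → [ə] (rule 2).
All other segments surface unchanged.

4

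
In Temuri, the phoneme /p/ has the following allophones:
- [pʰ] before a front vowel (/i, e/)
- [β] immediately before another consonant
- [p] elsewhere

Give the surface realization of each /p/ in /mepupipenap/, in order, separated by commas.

Occurrence 1 (position 3): no conditioning environment matches → elsewhere allophone [p].
Occurrence 2 (position 5): before a front vowel (/i, e/) → [pʰ].
Occurrence 3 (position 7): before a front vowel (/i, e/) → [pʰ].
Occurrence 4 (position 11): no conditioning environment matches → elsewhere allophone [p].

[p], [pʰ], [pʰ], [p]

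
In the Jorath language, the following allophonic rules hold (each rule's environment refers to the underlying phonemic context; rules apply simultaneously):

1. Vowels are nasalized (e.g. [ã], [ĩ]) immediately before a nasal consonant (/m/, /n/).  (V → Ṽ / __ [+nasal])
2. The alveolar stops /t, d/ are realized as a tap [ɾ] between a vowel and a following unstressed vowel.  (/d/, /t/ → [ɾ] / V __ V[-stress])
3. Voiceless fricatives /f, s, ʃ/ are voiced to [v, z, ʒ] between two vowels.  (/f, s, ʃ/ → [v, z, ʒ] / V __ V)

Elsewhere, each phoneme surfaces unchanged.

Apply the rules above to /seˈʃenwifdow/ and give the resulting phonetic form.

[seˈʒẽnwifdow]

/s/ (word-initial) is in the target of rule 3 but the environment (between two vowels) is not met → [s].
/e/ — between /s/ and /ʃ/; rule 1 does not apply here → [e].
/ʃ/ meets the environment for rule 3 (between two vowels) → [ʒ].
/e/ (between /ʃ/ and /n/): before a nasal consonant, so rule 1 applies → [ẽ].
/n/ (between /e/ and /w/) is unaffected → [n].
/w/ — not in any rule's target class → [w].
/i/ (between /w/ and /f/): rule 1 targets it, but not before a nasal consonant → unchanged [i].
/f/ — between /i/ and /d/; rule 3 does not apply here → [f].
/d/ (between /f/ and /o/) fails the environment for rule 2, so it stays [d].
/o/ — between /d/ and /w/; rule 1 does not apply here → [o].
/w/ (word-final) is unaffected → [w].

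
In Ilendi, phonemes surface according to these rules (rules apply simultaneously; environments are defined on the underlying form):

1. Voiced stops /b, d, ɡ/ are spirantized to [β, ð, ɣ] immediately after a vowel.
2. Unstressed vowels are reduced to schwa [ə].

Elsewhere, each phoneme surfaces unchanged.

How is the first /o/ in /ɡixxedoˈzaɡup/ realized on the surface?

/o/ — between /d/ and /z/, in an unstressed syllable — surfaces as [ə] (rule 2).

[ə]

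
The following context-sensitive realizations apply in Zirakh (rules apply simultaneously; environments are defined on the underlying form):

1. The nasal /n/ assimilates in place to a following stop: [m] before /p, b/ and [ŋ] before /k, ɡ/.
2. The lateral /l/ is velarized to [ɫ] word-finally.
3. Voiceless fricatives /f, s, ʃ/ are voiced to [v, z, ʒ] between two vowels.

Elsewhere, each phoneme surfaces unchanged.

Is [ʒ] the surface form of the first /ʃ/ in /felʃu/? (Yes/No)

No

/ʃ/ (between /l/ and /u/) fails the environment for rule 3, so it stays [ʃ].
The actual realization is [ʃ], not [ʒ].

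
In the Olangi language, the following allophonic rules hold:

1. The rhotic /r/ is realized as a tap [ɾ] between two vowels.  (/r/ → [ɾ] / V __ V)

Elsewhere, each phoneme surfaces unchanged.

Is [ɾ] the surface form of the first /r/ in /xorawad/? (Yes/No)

/r/ (between /o/ and /a/) occurs between two vowels → [ɾ] by rule 1.
The actual realization is [ɾ], which matches [ɾ].

Yes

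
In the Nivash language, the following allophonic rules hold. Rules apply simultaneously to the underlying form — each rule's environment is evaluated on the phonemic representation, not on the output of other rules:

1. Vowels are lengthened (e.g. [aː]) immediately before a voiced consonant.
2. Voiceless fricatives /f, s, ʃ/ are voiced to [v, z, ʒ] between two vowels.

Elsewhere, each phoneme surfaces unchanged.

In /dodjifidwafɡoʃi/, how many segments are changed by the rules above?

Segments that undergo a rule: /o/ → [oː] (rule 1); /f/ → [v] (rule 2); /i/ → [iː] (rule 1); /ʃ/ → [ʒ] (rule 2).
All other segments surface unchanged.

4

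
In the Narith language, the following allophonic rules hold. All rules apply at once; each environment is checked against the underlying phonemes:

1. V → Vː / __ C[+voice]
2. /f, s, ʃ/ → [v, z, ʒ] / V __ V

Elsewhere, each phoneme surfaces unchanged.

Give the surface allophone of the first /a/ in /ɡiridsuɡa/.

/a/ (word-final): rule 1 targets it, but not before a voiced consonant → unchanged [a].

[a]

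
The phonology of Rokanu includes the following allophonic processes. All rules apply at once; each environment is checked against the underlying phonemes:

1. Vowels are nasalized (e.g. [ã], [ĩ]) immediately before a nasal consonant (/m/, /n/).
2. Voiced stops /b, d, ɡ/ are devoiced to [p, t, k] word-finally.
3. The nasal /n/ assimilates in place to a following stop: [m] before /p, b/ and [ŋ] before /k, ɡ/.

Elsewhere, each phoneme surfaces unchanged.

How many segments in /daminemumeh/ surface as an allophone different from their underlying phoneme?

4

Segments that undergo a rule: /a/ → [ã] (rule 1); /i/ → [ĩ] (rule 1); /e/ → [ẽ] (rule 1); /u/ → [ũ] (rule 1).
All other segments surface unchanged.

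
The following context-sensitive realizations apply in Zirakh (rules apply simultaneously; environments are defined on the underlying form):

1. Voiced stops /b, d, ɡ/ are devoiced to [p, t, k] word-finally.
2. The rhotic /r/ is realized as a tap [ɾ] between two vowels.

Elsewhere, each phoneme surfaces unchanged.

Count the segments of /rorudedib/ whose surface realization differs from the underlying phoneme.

2

Segments that undergo a rule: /r/ → [ɾ] (rule 2); /b/ → [p] (rule 1).
All other segments surface unchanged.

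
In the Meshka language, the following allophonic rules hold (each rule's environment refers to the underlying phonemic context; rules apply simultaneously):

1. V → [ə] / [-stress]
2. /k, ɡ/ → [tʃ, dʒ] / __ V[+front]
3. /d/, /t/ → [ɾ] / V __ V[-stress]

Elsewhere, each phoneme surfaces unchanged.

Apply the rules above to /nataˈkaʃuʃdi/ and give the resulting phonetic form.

[nəɾəˈkaʃəʃdə]

/n/ — not in any rule's target class → [n].
/a/ (between /n/ and /t/) occurs in an unstressed syllable → [ə] by rule 1.
/t/ (between /a/ and /a/): between a vowel and a following unstressed vowel, so rule 3 applies → [ɾ].
/a/ (between /t/ and /k/) occurs in an unstressed syllable → [ə] by rule 1.
/k/ (between /a/ and /a/): rule 2 targets it, but not before a front vowel → unchanged [k].
/a/ — between /k/ and /ʃ/; rule 1 does not apply here → [a].
/ʃ/ (between /a/ and /u/): no rule targets it → [ʃ].
/u/ — between /ʃ/ and /ʃ/, in an unstressed syllable — surfaces as [ə] (rule 1).
/ʃ/ — not in any rule's target class → [ʃ].
/d/ (between /ʃ/ and /i/): rule 3 targets it, but not between a vowel and a following unstressed vowel → unchanged [d].
/i/ meets the environment for rule 1 (in an unstressed syllable) → [ə].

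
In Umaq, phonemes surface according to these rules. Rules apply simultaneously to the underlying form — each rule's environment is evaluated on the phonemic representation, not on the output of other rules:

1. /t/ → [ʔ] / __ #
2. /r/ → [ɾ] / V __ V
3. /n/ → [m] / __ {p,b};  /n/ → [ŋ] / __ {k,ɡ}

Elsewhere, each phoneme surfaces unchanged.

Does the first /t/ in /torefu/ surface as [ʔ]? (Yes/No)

No

/t/ (word-initial): rule 1 targets it, but not word-finally → unchanged [t].
The actual realization is [t], not [ʔ].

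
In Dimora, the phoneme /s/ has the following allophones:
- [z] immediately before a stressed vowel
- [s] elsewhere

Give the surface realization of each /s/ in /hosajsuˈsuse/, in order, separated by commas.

[s], [s], [z], [s]

Occurrence 1 (position 3): no conditioning environment matches → elsewhere allophone [s].
Occurrence 2 (position 6): no conditioning environment matches → elsewhere allophone [s].
Occurrence 3 (position 8): immediately before a stressed vowel → [z].
Occurrence 4 (position 10): no conditioning environment matches → elsewhere allophone [s].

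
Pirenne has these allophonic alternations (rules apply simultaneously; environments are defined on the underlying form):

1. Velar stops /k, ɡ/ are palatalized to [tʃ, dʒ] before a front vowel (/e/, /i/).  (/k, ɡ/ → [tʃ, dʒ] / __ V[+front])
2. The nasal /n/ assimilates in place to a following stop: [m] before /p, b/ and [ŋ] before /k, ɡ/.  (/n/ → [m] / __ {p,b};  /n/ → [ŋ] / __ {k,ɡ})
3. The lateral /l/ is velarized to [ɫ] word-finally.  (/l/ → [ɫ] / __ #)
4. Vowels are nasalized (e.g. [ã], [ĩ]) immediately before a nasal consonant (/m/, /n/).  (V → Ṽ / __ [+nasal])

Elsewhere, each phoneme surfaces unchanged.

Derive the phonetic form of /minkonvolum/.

/m/ stays [m].
/i/ meets the environment for rule 4 (before a nasal consonant) → [ĩ].
Rule 2 applies to /n/ (between /i/ and /k/: before a labial or velar stop) → [ŋ].
/k/ (between /n/ and /o/) is in the target of rule 1 but the environment (before a front vowel) is not met → [k].
/o/ (between /k/ and /n/): before a nasal consonant, so rule 4 applies → [õ].
/n/ — between /o/ and /v/; rule 2 does not apply here → [n].
/v/ — not in any rule's target class → [v].
/o/ — between /v/ and /l/; rule 4 does not apply here → [o].
/l/ (between /o/ and /u/): rule 3 targets it, but not word-finally → unchanged [l].
/u/ meets the environment for rule 4 (before a nasal consonant) → [ũ].
/m/ (word-final) is unaffected → [m].

[mĩŋkõnvolũm]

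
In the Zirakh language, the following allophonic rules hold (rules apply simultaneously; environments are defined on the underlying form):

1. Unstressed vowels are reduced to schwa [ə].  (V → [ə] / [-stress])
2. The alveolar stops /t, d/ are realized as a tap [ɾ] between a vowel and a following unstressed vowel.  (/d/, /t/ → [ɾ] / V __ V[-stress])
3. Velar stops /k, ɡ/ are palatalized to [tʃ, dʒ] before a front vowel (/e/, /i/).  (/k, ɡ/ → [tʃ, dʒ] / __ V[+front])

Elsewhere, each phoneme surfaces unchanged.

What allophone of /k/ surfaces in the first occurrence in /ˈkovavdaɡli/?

/k/ (word-initial) is in the target of rule 3 but the environment (before a front vowel) is not met → [k].

[k]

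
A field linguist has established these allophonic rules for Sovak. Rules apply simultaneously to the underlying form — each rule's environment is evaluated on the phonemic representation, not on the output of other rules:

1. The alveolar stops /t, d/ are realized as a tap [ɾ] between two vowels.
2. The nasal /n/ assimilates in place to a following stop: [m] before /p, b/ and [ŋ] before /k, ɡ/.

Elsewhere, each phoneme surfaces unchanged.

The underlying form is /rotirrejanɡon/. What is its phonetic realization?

[roɾirrejaŋɡon]

/r/ (word-initial) is unaffected → [r].
/o/ — not in any rule's target class → [o].
/t/ meets the environment for rule 1 (between two vowels) → [ɾ].
/i/ (between /t/ and /r/): no rule targets it → [i].
/r/ (between /i/ and /r/) is unaffected → [r].
/r/ (between /r/ and /e/) is unaffected → [r].
/e/ stays [e].
/j/ — not in any rule's target class → [j].
/a/ stays [a].
Rule 2 applies to /n/ (between /a/ and /ɡ/: before a labial or velar stop) → [ŋ].
/ɡ/ — not in any rule's target class → [ɡ].
/o/ (between /ɡ/ and /n/): no rule targets it → [o].
/n/ (word-final): rule 2 targets it, but not before a labial or velar stop → unchanged [n].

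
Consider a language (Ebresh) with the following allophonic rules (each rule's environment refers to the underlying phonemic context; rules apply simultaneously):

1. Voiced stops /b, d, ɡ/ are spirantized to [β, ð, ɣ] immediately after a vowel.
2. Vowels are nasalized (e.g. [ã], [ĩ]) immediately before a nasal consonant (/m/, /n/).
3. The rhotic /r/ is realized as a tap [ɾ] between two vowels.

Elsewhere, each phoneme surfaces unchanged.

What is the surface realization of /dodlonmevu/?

[doðlõnmevu]

/d/ (word-initial): rule 1 targets it, but not immediately after a vowel → unchanged [d].
/o/ (between /d/ and /d/) fails the environment for rule 2, so it stays [o].
/d/ — between /o/ and /l/, immediately after a vowel — surfaces as [ð] (rule 1).
Rule 2 applies to /o/ (between /l/ and /n/: before a nasal consonant) → [õ].
/e/ — between /m/ and /v/; rule 2 does not apply here → [e].
/u/ (word-final) fails the environment for rule 2, so it stays [u].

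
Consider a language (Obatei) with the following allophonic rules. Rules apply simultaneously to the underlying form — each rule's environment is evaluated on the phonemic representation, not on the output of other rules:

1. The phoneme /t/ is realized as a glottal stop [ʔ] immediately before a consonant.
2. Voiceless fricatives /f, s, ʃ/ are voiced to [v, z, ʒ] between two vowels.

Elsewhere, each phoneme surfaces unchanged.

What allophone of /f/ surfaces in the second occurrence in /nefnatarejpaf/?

[f]

/f/ (word-final) fails the environment for rule 2, so it stays [f].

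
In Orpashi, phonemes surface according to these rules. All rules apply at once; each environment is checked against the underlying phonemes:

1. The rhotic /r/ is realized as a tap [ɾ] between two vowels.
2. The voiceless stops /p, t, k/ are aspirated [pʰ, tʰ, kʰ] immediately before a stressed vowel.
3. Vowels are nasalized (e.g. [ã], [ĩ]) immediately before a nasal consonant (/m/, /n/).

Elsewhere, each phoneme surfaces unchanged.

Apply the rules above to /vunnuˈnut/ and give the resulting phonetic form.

[vũnnũˈnut]

/v/ (word-initial): no rule targets it → [v].
Rule 3 applies to /u/ (between /v/ and /n/: before a nasal consonant) → [ũ].
/n/ (between /u/ and /n/) is unaffected → [n].
/n/ (between /n/ and /u/): no rule targets it → [n].
/u/ meets the environment for rule 3 (before a nasal consonant) → [ũ].
/n/ (between /u/ and /u/) is unaffected → [n].
/u/ — between /n/ and /t/; rule 3 does not apply here → [u].
/t/ (word-final) is in the target of rule 2 but the environment (immediately before a stressed vowel) is not met → [t].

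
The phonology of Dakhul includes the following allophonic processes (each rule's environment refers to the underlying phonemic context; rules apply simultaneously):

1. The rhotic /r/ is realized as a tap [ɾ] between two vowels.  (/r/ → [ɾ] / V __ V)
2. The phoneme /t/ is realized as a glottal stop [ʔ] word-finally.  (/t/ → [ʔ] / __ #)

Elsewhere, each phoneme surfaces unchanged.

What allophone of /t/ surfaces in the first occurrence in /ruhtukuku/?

[t]

/t/ (between /h/ and /u/): rule 2 targets it, but not word-finally → unchanged [t].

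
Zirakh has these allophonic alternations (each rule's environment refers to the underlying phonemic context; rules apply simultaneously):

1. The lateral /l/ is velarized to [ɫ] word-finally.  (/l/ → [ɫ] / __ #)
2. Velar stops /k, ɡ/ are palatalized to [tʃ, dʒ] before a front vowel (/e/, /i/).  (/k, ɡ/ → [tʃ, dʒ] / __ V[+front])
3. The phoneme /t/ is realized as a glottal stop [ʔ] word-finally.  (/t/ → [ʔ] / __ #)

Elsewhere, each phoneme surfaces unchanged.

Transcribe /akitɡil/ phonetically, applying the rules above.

[atʃitdʒiɫ]

/a/ — not in any rule's target class → [a].
/k/ — between /a/ and /i/, before a front vowel — surfaces as [tʃ] (rule 2).
/i/ (between /k/ and /t/) is unaffected → [i].
/t/ (between /i/ and /ɡ/): rule 3 targets it, but not word-finally → unchanged [t].
/ɡ/ — between /t/ and /i/, before a front vowel — surfaces as [dʒ] (rule 2).
/i/ (between /ɡ/ and /l/) is unaffected → [i].
/l/ (word-final) occurs word-finally → [ɫ] by rule 1.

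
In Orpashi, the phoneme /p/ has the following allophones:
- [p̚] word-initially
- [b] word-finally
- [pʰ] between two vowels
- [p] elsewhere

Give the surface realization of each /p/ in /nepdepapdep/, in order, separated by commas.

Occurrence 1 (position 3): no conditioning environment matches → elsewhere allophone [p].
Occurrence 2 (position 6): between two vowels → [pʰ].
Occurrence 3 (position 8): no conditioning environment matches → elsewhere allophone [p].
Occurrence 4 (position 11): word-finally → [b].

[p], [pʰ], [p], [b]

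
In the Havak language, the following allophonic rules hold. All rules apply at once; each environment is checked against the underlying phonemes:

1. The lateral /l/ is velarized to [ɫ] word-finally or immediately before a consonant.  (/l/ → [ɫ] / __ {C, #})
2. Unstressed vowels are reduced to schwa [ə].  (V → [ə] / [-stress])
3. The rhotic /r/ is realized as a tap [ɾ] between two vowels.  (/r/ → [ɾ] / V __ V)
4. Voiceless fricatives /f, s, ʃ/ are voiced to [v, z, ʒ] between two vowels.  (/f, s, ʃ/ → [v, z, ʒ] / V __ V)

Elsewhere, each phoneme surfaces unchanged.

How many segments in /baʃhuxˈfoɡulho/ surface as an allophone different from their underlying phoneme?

Segments that undergo a rule: /a/ → [ə] (rule 2); /u/ → [ə] (rule 2); /u/ → [ə] (rule 2); /l/ → [ɫ] (rule 1); /o/ → [ə] (rule 2).
All other segments surface unchanged.

5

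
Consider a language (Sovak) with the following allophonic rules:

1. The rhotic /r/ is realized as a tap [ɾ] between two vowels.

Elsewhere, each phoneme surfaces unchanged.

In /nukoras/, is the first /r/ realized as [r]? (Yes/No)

No

/r/ — between /o/ and /a/, between two vowels — surfaces as [ɾ] (rule 1).
The actual realization is [ɾ], not [r].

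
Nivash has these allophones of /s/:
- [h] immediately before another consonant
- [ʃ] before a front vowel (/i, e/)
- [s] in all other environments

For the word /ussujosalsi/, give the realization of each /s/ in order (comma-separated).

Occurrence 1 (position 2): immediately before another consonant → [h].
Occurrence 2 (position 3): no conditioning environment matches → elsewhere allophone [s].
Occurrence 3 (position 7): no conditioning environment matches → elsewhere allophone [s].
Occurrence 4 (position 10): before a front vowel (/i, e/) → [ʃ].

[h], [s], [s], [ʃ]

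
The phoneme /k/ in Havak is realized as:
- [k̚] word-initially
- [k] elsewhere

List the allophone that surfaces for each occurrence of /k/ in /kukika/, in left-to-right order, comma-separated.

[k̚], [k], [k]

Occurrence 1 (position 1): word-initially → [k̚].
Occurrence 2 (position 3): no conditioning environment matches → elsewhere allophone [k].
Occurrence 3 (position 5): no conditioning environment matches → elsewhere allophone [k].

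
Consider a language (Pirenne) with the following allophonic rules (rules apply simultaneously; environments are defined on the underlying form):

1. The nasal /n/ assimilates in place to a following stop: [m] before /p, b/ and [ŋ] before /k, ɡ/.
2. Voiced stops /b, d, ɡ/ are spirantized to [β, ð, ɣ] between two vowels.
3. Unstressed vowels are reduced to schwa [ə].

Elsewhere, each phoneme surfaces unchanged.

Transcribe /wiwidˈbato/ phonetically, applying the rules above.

[wəwədˈbatə]

/w/ stays [w].
/i/ (between /w/ and /w/): in an unstressed syllable, so rule 3 applies → [ə].
/w/ (between /i/ and /i/): no rule targets it → [w].
/i/ meets the environment for rule 3 (in an unstressed syllable) → [ə].
/d/ (between /i/ and /b/) fails the environment for rule 2, so it stays [d].
/b/ (between /d/ and /a/) fails the environment for rule 2, so it stays [b].
/a/ (between /b/ and /t/) is in the target of rule 3 but the environment (in an unstressed syllable) is not met → [a].
/t/ — not in any rule's target class → [t].
/o/ (word-final): in an unstressed syllable, so rule 3 applies → [ə].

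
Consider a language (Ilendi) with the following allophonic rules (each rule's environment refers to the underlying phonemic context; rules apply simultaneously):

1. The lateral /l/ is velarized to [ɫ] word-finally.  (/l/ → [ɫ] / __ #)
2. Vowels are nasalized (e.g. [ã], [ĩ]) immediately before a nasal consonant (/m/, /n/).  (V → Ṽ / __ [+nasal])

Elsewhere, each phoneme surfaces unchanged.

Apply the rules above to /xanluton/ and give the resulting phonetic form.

/x/ stays [x].
Rule 2 applies to /a/ (between /x/ and /n/: before a nasal consonant) → [ã].
/n/ — not in any rule's target class → [n].
/l/ — between /n/ and /u/; rule 1 does not apply here → [l].
/u/ (between /l/ and /t/): rule 2 targets it, but not before a nasal consonant → unchanged [u].
/t/ — not in any rule's target class → [t].
Rule 2 applies to /o/ (between /t/ and /n/: before a nasal consonant) → [õ].
/n/ stays [n].

[xãnlutõn]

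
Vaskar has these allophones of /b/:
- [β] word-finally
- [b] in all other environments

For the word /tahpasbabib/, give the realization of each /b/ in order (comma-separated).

Occurrence 1 (position 7): no conditioning environment matches → elsewhere allophone [b].
Occurrence 2 (position 9): no conditioning environment matches → elsewhere allophone [b].
Occurrence 3 (position 11): word-finally → [β].

[b], [b], [β]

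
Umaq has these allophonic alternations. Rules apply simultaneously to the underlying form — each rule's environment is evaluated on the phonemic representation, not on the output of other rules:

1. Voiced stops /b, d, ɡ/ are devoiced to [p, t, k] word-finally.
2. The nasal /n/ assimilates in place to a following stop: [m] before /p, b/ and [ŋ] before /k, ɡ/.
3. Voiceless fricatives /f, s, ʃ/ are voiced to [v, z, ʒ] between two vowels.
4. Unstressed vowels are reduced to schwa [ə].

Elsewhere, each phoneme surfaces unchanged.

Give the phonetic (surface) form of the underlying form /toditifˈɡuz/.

/t/ (word-initial) is unaffected → [t].
/o/ meets the environment for rule 4 (in an unstressed syllable) → [ə].
/d/ — between /o/ and /i/; rule 1 does not apply here → [d].
/i/ (between /d/ and /t/) occurs in an unstressed syllable → [ə] by rule 4.
/t/ stays [t].
Rule 4 applies to /i/ (between /t/ and /f/: in an unstressed syllable) → [ə].
/f/ (between /i/ and /ɡ/) is in the target of rule 3 but the environment (between two vowels) is not met → [f].
/ɡ/ (between /f/ and /u/) fails the environment for rule 1, so it stays [ɡ].
/u/ (between /ɡ/ and /z/) is in the target of rule 4 but the environment (in an unstressed syllable) is not met → [u].
/z/ (word-final): no rule targets it → [z].

[tədətəfˈɡuz]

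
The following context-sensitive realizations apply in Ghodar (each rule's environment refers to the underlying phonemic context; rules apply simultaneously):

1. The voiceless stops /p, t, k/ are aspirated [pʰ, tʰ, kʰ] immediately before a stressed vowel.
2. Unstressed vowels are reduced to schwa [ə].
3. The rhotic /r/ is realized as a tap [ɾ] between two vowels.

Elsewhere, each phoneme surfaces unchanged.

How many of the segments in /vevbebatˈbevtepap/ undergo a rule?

Segments that undergo a rule: /e/ → [ə] (rule 2); /e/ → [ə] (rule 2); /a/ → [ə] (rule 2); /e/ → [ə] (rule 2); /a/ → [ə] (rule 2).
All other segments surface unchanged.

5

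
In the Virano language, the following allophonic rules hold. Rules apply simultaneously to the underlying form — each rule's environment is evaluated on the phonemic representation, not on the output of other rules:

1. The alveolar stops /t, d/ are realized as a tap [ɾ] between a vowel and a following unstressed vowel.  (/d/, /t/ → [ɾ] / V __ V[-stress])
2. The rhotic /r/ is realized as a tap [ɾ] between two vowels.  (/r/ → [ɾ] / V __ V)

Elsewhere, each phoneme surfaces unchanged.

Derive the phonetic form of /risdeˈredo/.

[risdeˈɾeɾo]

/r/ (word-initial) fails the environment for rule 2, so it stays [r].
/i/ stays [i].
/s/ (between /i/ and /d/): no rule targets it → [s].
/d/ (between /s/ and /e/) fails the environment for rule 1, so it stays [d].
/e/ — not in any rule's target class → [e].
/r/ (between /e/ and /e/): between two vowels, so rule 2 applies → [ɾ].
/e/ (between /r/ and /d/) is unaffected → [e].
Rule 1 applies to /d/ (between /e/ and /o/: between a vowel and a following unstressed vowel) → [ɾ].
/o/ (word-final) is unaffected → [o].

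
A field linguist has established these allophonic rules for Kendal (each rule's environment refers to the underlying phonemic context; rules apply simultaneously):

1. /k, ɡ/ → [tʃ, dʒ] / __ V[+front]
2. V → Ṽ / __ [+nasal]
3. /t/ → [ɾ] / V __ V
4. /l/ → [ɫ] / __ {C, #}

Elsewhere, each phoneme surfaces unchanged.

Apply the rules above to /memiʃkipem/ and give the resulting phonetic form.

[mẽmiʃtʃipẽm]

/m/ — not in any rule's target class → [m].
Rule 2 applies to /e/ (between /m/ and /m/: before a nasal consonant) → [ẽ].
/m/ stays [m].
/i/ (between /m/ and /ʃ/) is in the target of rule 2 but the environment (before a nasal consonant) is not met → [i].
/ʃ/ stays [ʃ].
/k/ (between /ʃ/ and /i/) occurs before a front vowel → [tʃ] by rule 1.
/i/ — between /k/ and /p/; rule 2 does not apply here → [i].
/p/ (between /i/ and /e/): no rule targets it → [p].
/e/ (between /p/ and /m/): before a nasal consonant, so rule 2 applies → [ẽ].
/m/ (word-final) is unaffected → [m].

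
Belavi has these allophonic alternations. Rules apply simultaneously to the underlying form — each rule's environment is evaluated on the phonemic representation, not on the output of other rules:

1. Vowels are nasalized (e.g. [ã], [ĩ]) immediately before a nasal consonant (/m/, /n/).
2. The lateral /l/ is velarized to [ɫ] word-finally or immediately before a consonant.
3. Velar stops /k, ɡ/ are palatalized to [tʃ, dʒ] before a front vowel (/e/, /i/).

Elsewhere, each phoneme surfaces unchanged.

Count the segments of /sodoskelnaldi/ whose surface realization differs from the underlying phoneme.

Segments that undergo a rule: /k/ → [tʃ] (rule 3); /l/ → [ɫ] (rule 2); /l/ → [ɫ] (rule 2).
All other segments surface unchanged.

3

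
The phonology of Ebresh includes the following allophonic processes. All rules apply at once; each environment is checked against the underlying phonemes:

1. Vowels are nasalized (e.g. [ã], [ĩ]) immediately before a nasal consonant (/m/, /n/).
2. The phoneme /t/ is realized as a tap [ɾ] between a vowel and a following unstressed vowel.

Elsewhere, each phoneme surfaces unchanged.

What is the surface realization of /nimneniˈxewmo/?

[nĩmnẽniˈxewmo]

/n/ stays [n].
/i/ (between /n/ and /m/): before a nasal consonant, so rule 1 applies → [ĩ].
/m/ — not in any rule's target class → [m].
/n/ (between /m/ and /e/) is unaffected → [n].
/e/ (between /n/ and /n/) occurs before a nasal consonant → [ẽ] by rule 1.
/n/ — not in any rule's target class → [n].
/i/ (between /n/ and /x/) fails the environment for rule 1, so it stays [i].
/x/ (between /i/ and /e/) is unaffected → [x].
/e/ — between /x/ and /w/; rule 1 does not apply here → [e].
/w/ — not in any rule's target class → [w].
/m/ (between /w/ and /o/) is unaffected → [m].
/o/ (word-final): rule 1 targets it, but not before a nasal consonant → unchanged [o].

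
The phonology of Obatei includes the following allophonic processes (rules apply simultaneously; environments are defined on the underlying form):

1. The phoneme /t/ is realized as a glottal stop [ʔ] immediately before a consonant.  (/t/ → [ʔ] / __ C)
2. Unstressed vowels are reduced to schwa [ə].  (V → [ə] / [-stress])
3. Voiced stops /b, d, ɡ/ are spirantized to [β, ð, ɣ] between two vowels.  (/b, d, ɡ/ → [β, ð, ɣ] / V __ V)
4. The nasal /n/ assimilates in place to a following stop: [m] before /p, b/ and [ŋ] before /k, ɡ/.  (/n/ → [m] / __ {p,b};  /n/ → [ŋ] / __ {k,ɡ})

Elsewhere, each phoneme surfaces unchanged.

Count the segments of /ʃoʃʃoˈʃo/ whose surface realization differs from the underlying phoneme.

Segments that undergo a rule: /o/ → [ə] (rule 2); /o/ → [ə] (rule 2).
All other segments surface unchanged.

2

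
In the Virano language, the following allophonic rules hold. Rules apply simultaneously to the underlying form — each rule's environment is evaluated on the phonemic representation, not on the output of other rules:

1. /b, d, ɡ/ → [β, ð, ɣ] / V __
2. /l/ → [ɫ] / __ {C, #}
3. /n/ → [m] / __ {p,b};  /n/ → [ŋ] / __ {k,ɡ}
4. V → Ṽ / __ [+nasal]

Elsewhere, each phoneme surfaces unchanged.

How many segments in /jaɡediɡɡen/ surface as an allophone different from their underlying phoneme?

Segments that undergo a rule: /ɡ/ → [ɣ] (rule 1); /d/ → [ð] (rule 1); /ɡ/ → [ɣ] (rule 1); /e/ → [ẽ] (rule 4).
All other segments surface unchanged.

4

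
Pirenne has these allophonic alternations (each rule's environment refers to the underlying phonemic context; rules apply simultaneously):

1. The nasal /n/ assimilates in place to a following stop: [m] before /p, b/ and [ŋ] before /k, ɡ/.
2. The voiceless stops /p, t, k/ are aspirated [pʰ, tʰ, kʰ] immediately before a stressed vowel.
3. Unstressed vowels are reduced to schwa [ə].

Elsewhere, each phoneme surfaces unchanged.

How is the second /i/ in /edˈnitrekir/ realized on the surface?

[ə]

/i/ (between /k/ and /r/) occurs in an unstressed syllable → [ə] by rule 3.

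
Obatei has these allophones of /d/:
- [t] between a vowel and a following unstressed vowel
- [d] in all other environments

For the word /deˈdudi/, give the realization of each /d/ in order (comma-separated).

Occurrence 1 (position 1): no conditioning environment matches → elsewhere allophone [d].
Occurrence 2 (position 3): no conditioning environment matches → elsewhere allophone [d].
Occurrence 3 (position 5): between a vowel and a following unstressed vowel → [t].

[d], [d], [t]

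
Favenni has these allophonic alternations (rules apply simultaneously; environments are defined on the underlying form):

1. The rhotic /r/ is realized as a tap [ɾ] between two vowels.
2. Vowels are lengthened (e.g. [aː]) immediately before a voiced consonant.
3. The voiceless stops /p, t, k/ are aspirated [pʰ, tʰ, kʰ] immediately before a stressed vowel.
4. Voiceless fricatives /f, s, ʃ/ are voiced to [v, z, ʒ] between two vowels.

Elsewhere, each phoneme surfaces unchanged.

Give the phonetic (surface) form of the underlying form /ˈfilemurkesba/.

/f/ (word-initial) fails the environment for rule 4, so it stays [f].
Rule 2 applies to /i/ (between /f/ and /l/: before a voiced consonant) → [iː].
/l/ — not in any rule's target class → [l].
/e/ (between /l/ and /m/): before a voiced consonant, so rule 2 applies → [eː].
/m/ (between /e/ and /u/): no rule targets it → [m].
/u/ (between /m/ and /r/) occurs before a voiced consonant → [uː] by rule 2.
/r/ — between /u/ and /k/; rule 1 does not apply here → [r].
/k/ (between /r/ and /e/) is in the target of rule 3 but the environment (immediately before a stressed vowel) is not met → [k].
/e/ (between /k/ and /s/) fails the environment for rule 2, so it stays [e].
/s/ — between /e/ and /b/; rule 4 does not apply here → [s].
/b/ (between /s/ and /a/): no rule targets it → [b].
/a/ (word-final) fails the environment for rule 2, so it stays [a].

[ˈfiːleːmuːrkesba]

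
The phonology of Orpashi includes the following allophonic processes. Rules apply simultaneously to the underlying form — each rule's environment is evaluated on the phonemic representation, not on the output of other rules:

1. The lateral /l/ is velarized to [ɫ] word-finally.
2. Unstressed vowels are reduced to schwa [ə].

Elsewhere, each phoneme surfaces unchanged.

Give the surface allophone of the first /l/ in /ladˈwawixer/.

/l/ — word-initial; rule 1 does not apply here → [l].

[l]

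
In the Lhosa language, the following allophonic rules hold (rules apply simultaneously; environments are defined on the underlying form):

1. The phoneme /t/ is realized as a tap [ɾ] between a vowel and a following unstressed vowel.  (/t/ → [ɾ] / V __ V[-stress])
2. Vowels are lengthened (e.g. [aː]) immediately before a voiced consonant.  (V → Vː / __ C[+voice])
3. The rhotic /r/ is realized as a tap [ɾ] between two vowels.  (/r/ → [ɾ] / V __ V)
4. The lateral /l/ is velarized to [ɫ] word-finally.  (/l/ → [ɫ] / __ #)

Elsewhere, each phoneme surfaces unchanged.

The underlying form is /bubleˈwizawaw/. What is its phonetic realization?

/b/ (word-initial): no rule targets it → [b].
/u/ — between /b/ and /b/, before a voiced consonant — surfaces as [uː] (rule 2).
/b/ (between /u/ and /l/): no rule targets it → [b].
/l/ — between /b/ and /e/; rule 4 does not apply here → [l].
/e/ (between /l/ and /w/): before a voiced consonant, so rule 2 applies → [eː].
/w/ (between /e/ and /i/) is unaffected → [w].
Rule 2 applies to /i/ (between /w/ and /z/: before a voiced consonant) → [iː].
/z/ (between /i/ and /a/): no rule targets it → [z].
/a/ (between /z/ and /w/) occurs before a voiced consonant → [aː] by rule 2.
/w/ (between /a/ and /a/) is unaffected → [w].
/a/ meets the environment for rule 2 (before a voiced consonant) → [aː].
/w/ — not in any rule's target class → [w].

[buːbleːˈwiːzaːwaːw]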